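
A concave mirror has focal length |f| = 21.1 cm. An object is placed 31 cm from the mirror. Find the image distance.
f = +21.1 cm (concave); 1/di = 1/f − 1/do → di = 66.07 cm (real image, in front of mirror)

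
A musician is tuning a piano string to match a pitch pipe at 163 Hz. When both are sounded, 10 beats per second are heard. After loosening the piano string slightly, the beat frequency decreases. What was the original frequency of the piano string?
173 Hz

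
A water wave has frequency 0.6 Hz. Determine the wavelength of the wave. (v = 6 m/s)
λ = v/f = 10 m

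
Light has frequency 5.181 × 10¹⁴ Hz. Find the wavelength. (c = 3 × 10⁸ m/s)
λ = c/f = 579 nm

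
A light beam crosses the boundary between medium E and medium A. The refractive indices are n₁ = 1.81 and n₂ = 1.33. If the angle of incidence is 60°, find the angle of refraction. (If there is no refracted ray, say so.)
sin θ₂ = (n₁/n₂)·sin θ₁ = 1.179 > 1, so there is no refracted ray — the light undergoes total internal reflection.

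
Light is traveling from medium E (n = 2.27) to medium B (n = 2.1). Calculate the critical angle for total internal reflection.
θc = arcsin(n₂/n₁) = 67.68°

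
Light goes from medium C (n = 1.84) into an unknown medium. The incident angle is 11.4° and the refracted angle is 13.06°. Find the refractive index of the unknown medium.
n₂ = n₁·sin θ₁ / sin θ₂ = 1.609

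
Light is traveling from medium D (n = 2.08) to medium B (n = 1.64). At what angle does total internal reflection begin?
θc = arcsin(n₂/n₁) = 52.04°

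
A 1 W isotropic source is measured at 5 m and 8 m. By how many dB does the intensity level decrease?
Δβ = 20·log₁₀(r₂/r₁) = 4.082 dB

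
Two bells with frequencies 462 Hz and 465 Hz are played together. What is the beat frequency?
3 Hz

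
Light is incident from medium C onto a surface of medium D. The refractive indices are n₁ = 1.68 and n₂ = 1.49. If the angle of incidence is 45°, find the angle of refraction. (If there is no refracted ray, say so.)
sin θ₂ = (n₁/n₂)·sin θ₁ = 0.7973 → θ₂ = 52.87°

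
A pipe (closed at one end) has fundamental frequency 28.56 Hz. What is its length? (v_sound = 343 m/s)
L = v/(4f₁) = 3.002 m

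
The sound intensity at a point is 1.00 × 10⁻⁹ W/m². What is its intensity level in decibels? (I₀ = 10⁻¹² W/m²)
β = 10·log₁₀(I/I₀) = 30 dB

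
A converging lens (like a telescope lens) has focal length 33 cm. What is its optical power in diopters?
P = 1/f = 3.03 D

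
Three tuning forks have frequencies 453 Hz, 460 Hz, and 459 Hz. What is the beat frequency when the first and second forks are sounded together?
7 Hz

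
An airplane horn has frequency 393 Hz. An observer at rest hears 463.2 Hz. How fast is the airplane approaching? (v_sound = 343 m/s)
v_s = v·(1 − f/f_obs) = 51.98 m/s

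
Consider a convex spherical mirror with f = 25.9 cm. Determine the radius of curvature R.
R = 2|f| = 51.8 cm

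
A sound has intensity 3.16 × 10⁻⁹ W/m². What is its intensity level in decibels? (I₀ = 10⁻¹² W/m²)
β = 10·log₁₀(I/I₀) = 35 dB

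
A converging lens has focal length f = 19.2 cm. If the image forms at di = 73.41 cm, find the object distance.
1/do = 1/f − 1/di → do = 26 cm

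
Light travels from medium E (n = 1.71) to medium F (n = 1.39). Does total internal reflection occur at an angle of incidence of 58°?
θc = arcsin(n₂/n₁) = 54.38°; 58° > θc, so yes — total internal reflection.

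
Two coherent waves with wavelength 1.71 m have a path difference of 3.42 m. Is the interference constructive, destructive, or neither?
constructive — path difference = 2λ, a whole number of wavelengths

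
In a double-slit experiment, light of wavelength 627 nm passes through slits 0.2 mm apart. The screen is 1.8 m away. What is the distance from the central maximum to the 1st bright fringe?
y = mλL/d = 5.643 mm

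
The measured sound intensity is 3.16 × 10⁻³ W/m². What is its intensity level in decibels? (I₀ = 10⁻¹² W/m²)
β = 10·log₁₀(I/I₀) = 95 dB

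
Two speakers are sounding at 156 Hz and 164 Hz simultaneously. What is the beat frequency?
8 Hz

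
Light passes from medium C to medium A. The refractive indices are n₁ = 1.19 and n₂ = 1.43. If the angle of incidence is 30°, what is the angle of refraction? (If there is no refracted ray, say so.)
sin θ₂ = (n₁/n₂)·sin θ₁ = 0.4161 → θ₂ = 24.59°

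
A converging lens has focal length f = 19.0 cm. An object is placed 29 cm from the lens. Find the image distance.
1/di = 1/f − 1/do → di = 55.1 cm (real image)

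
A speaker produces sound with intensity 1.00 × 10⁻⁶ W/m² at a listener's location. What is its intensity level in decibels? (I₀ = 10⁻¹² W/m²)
β = 10·log₁₀(I/I₀) = 60 dB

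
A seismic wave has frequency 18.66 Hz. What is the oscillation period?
T = 1/f = 0.05359 s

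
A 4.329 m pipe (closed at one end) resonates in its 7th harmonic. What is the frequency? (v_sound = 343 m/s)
fₙ = nv/(4L) = 138.7 Hz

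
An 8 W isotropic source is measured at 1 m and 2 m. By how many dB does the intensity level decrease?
Δβ = 20·log₁₀(r₂/r₁) = 6.021 dB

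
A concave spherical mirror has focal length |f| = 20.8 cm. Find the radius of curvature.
R = 2|f| = 41.6 cm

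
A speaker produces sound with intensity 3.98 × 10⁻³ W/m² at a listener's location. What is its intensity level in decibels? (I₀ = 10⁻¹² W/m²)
β = 10·log₁₀(I/I₀) = 96 dB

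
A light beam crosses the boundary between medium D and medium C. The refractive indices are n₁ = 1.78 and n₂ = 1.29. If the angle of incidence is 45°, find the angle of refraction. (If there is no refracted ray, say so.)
sin θ₂ = (n₁/n₂)·sin θ₁ = 0.9757 → θ₂ = 77.34°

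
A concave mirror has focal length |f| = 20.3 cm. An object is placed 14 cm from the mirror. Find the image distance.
f = +20.3 cm (concave); 1/di = 1/f − 1/do → di = -45.11 cm (virtual image, behind mirror)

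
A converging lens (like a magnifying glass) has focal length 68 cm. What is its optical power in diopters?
P = 1/f = 1.471 D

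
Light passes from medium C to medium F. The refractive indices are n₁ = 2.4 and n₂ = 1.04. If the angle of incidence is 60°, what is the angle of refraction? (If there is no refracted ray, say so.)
sin θ₂ = (n₁/n₂)·sin θ₁ = 1.999 > 1, so there is no refracted ray — the light undergoes total internal reflection.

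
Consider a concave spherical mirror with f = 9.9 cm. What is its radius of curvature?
R = 2|f| = 19.8 cm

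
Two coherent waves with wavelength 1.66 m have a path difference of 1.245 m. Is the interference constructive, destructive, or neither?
neither (partial) — path difference = 0.75λ, neither a whole number of wavelengths nor an odd multiple of λ/2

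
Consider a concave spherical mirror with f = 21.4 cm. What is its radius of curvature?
R = 2|f| = 42.8 cm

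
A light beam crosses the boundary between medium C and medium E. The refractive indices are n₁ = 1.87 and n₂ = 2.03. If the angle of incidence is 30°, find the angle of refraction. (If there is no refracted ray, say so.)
sin θ₂ = (n₁/n₂)·sin θ₁ = 0.4606 → θ₂ = 27.43°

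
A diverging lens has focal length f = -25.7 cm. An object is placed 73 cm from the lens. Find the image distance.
1/di = 1/f − 1/do → di = -19.01 cm (virtual image)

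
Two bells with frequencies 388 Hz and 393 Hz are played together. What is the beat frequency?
5 Hz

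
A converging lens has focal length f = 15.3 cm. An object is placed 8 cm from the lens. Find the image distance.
1/di = 1/f − 1/do → di = -16.77 cm (virtual image)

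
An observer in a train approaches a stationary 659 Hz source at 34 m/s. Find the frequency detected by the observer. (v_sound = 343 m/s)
f_obs = f·(v + v_o)/v = 724.3 Hz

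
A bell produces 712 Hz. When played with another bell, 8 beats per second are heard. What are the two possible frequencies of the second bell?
f₂ = 712 ± 8 Hz → 720 Hz or 704 Hz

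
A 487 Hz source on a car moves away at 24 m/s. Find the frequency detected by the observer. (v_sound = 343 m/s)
f_obs = f·v/(v + v_s) = 455.2 Hz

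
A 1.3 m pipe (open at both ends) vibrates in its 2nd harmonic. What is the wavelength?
λₙ = 2L/n = 1.3 m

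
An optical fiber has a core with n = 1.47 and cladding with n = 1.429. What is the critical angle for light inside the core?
θc = arcsin(n_cladding/n_core) = 76.44°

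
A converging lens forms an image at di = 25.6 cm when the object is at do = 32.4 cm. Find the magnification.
M = −di/do = -0.7901 (inverted image)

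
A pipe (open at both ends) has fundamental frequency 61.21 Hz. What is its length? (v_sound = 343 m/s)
L = v/(2f₁) = 2.802 m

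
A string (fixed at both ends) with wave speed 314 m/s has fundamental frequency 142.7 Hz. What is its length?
L = v/(2f₁) = 1.1 m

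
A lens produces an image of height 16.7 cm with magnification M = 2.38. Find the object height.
ho = |hi|/|M| = 7.017 cm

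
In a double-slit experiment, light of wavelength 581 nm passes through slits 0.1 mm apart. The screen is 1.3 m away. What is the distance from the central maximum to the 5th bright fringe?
y = mλL/d = 37.77 mm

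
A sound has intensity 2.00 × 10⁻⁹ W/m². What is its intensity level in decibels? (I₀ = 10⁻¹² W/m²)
β = 10·log₁₀(I/I₀) = 33.01 dB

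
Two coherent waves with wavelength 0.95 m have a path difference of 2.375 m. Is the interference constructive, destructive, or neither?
destructive — path difference = 2.5λ, an odd multiple of λ/2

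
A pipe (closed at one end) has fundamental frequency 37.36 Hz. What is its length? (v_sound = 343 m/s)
L = v/(4f₁) = 2.295 m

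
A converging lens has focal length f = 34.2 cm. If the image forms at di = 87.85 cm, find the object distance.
1/do = 1/f − 1/di → do = 56 cm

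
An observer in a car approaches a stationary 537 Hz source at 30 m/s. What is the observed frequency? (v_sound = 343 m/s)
f_obs = f·(v + v_o)/v = 584 Hz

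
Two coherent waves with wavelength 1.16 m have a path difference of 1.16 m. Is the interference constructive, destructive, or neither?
constructive — path difference = 1λ, a whole number of wavelengths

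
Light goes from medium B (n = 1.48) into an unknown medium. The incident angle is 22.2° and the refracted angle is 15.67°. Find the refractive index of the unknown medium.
n₂ = n₁·sin θ₁ / sin θ₂ = 2.07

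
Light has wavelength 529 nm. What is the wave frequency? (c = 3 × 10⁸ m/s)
f = c/λ = 5.671 × 10¹⁴ Hz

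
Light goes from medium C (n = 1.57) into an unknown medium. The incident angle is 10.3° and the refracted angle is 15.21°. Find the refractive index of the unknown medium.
n₂ = n₁·sin θ₁ / sin θ₂ = 1.07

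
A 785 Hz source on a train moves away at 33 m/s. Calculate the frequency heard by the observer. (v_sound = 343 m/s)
f_obs = f·v/(v + v_s) = 716.1 Hz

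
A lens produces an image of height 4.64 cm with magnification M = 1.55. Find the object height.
ho = |hi|/|M| = 2.994 cm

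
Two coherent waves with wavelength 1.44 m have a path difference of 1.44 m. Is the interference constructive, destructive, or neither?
constructive — path difference = 1λ, a whole number of wavelengths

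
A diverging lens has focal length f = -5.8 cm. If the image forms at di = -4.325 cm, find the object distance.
1/do = 1/f − 1/di → do = 17.01 cm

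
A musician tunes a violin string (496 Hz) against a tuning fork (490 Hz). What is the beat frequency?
6 Hz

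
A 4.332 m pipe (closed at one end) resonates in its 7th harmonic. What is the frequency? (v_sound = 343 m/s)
fₙ = nv/(4L) = 138.6 Hz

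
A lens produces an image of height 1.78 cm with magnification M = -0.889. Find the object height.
ho = |hi|/|M| = 2.002 cm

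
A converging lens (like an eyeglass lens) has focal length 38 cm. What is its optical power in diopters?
P = 1/f = 2.632 D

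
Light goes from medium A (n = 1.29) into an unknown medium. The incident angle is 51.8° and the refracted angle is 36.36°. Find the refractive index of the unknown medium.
n₂ = n₁·sin θ₁ / sin θ₂ = 1.71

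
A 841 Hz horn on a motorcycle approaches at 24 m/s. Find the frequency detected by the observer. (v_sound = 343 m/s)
f_obs = f·v/(v − v_s) = 904.3 Hz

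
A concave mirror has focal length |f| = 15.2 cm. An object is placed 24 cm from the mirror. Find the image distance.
f = +15.2 cm (concave); 1/di = 1/f − 1/do → di = 41.45 cm (real image, in front of mirror)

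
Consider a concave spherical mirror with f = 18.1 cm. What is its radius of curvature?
R = 2|f| = 36.2 cm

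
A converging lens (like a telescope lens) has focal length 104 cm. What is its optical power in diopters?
P = 1/f = 0.9615 D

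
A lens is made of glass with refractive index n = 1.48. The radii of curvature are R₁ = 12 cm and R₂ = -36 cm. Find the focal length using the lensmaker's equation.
1/f = (n − 1)(1/R₁ − 1/R₂) → f = 18.75 cm (converging lens)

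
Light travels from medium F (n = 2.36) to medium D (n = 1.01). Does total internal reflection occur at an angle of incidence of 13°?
θc = arcsin(n₂/n₁) = 25.34°; 13° < θc, so no — the ray refracts.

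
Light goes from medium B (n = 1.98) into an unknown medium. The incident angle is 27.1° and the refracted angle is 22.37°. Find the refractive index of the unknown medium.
n₂ = n₁·sin θ₁ / sin θ₂ = 2.37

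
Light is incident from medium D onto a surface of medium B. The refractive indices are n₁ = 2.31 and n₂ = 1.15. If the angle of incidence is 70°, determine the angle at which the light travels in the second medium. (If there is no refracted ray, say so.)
sin θ₂ = (n₁/n₂)·sin θ₁ = 1.888 > 1, so there is no refracted ray — the light undergoes total internal reflection.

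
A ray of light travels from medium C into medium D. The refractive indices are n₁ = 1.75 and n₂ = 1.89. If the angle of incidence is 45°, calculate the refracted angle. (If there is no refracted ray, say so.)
sin θ₂ = (n₁/n₂)·sin θ₁ = 0.6547 → θ₂ = 40.9°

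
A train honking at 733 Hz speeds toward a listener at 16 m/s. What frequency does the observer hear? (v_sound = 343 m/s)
f_obs = f·v/(v − v_s) = 768.9 Hz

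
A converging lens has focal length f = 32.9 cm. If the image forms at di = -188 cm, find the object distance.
1/do = 1/f − 1/di → do = 28 cm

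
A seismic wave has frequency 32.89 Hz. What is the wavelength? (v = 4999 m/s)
λ = v/f = 152 m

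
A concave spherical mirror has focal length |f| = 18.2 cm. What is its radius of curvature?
R = 2|f| = 36.4 cm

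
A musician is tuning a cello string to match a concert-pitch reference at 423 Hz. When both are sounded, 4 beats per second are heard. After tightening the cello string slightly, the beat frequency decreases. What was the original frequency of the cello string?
419 Hz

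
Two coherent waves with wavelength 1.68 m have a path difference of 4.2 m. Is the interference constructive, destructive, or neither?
destructive — path difference = 2.5λ, an odd multiple of λ/2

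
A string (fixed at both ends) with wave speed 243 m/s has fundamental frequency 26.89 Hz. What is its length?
L = v/(2f₁) = 4.518 m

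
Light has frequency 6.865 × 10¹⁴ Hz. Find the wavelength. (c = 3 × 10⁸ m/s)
λ = c/f = 437 nm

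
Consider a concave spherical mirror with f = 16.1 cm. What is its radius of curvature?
R = 2|f| = 32.2 cm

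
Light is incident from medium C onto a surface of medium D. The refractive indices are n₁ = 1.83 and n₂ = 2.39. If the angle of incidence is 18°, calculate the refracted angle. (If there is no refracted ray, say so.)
sin θ₂ = (n₁/n₂)·sin θ₁ = 0.2366 → θ₂ = 13.69°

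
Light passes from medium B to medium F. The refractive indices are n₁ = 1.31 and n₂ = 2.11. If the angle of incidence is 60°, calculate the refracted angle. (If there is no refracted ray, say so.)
sin θ₂ = (n₁/n₂)·sin θ₁ = 0.5377 → θ₂ = 32.53°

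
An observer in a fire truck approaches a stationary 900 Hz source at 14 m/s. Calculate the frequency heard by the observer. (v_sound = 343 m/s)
f_obs = f·(v + v_o)/v = 936.7 Hz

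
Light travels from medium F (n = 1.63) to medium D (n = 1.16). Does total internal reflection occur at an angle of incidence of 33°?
θc = arcsin(n₂/n₁) = 45.37°; 33° < θc, so no — the ray refracts.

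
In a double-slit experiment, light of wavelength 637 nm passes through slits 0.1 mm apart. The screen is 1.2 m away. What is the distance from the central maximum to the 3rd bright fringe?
y = mλL/d = 22.93 mm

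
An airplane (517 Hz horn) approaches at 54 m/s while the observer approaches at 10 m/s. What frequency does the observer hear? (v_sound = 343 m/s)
f_obs = f·(v + v_o)/(v − v_s) = 631.5 Hz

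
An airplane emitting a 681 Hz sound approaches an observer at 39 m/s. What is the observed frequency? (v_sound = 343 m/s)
f_obs = f·v/(v − v_s) = 768.4 Hz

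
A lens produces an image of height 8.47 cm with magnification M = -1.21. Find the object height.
ho = |hi|/|M| = 7 cm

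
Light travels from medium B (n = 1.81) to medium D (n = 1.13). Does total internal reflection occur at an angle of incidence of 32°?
θc = arcsin(n₂/n₁) = 38.63°; 32° < θc, so no — the ray refracts.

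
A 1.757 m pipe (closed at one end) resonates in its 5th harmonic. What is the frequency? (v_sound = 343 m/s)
fₙ = nv/(4L) = 244 Hz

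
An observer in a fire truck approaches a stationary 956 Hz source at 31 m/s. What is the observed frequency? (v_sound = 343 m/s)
f_obs = f·(v + v_o)/v = 1042 Hz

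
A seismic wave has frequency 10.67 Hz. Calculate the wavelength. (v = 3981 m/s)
λ = v/f = 373.1 m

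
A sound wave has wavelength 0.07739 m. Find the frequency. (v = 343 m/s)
f = v/λ = 4432 Hz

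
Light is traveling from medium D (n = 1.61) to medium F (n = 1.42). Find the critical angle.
θc = arcsin(n₂/n₁) = 61.88°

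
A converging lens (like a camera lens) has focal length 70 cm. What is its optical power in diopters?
P = 1/f = 1.429 D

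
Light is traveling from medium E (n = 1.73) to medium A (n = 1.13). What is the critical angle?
θc = arcsin(n₂/n₁) = 40.78°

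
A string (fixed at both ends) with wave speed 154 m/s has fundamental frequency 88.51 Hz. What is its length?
L = v/(2f₁) = 0.87 m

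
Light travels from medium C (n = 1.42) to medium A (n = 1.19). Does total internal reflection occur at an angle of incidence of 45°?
θc = arcsin(n₂/n₁) = 56.93°; 45° < θc, so no — the ray refracts.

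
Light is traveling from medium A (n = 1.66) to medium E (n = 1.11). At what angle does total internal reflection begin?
θc = arcsin(n₂/n₁) = 41.96°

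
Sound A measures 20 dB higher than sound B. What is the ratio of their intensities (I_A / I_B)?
I_A/I_B = 10^(Δβ/10) = 100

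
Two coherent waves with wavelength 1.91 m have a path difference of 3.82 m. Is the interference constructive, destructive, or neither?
constructive — path difference = 2λ, a whole number of wavelengths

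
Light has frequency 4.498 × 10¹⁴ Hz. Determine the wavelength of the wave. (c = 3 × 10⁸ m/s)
λ = c/f = 667 nm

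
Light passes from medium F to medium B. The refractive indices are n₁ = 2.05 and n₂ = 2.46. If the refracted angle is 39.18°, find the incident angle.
sin θ₁ = (n₂/n₁)·sin θ₂ → θ₁ = 49.3°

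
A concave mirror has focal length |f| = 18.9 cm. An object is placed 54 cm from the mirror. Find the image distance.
f = +18.9 cm (concave); 1/di = 1/f − 1/do → di = 29.08 cm (real image, in front of mirror)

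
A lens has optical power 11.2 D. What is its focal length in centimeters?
f = 1/P = 8.929 cm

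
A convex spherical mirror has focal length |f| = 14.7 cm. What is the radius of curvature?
R = 2|f| = 29.4 cm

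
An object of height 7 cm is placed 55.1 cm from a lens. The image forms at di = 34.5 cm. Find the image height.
hi = (-di/do) × ho = -4.383 cm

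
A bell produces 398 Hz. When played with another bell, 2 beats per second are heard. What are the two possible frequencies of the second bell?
f₂ = 398 ± 2 Hz → 400 Hz or 396 Hz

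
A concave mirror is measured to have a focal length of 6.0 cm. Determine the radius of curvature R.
R = 2|f| = 12 cm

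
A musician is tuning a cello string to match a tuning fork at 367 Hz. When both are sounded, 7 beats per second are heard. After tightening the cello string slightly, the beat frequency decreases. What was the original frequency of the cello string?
360 Hz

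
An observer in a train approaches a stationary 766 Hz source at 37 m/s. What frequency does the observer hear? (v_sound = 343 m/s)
f_obs = f·(v + v_o)/v = 848.6 Hz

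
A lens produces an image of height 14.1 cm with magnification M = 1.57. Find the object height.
ho = |hi|/|M| = 8.981 cm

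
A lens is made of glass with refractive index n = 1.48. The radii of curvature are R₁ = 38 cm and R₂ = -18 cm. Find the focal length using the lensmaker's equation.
1/f = (n − 1)(1/R₁ − 1/R₂) → f = 25.45 cm (converging lens)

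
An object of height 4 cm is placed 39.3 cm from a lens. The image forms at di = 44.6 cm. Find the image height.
hi = (-di/do) × ho = -4.539 cm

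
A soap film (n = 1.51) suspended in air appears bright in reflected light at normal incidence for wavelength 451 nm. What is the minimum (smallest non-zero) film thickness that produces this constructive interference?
2nt = (m − ½)λ with m = 1 → t = (m − ½)λ/(2n) = 74.67 nm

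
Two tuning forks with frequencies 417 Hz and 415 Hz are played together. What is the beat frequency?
2 Hz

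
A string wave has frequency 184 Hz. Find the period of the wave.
T = 1/f = 0.005435 s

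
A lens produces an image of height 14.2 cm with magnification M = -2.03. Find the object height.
ho = |hi|/|M| = 6.995 cm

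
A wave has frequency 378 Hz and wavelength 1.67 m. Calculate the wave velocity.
v = fλ = 631.3 m/s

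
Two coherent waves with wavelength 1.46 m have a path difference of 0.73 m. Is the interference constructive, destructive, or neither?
destructive — path difference = 0.5λ, an odd multiple of λ/2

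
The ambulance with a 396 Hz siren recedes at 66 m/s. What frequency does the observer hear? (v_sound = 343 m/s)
f_obs = f·v/(v + v_s) = 332.1 Hz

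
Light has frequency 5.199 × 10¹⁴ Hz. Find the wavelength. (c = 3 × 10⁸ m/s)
λ = c/f = 577 nm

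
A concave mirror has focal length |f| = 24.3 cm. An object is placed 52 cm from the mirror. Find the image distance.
f = +24.3 cm (concave); 1/di = 1/f − 1/do → di = 45.62 cm (real image, in front of mirror)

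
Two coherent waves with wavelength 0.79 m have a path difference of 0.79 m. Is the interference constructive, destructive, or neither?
constructive — path difference = 1λ, a whole number of wavelengths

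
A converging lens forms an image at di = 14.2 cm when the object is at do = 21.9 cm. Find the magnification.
M = −di/do = -0.6484 (inverted image)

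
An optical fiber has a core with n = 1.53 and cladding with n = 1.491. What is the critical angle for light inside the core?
θc = arcsin(n_cladding/n_core) = 77.04°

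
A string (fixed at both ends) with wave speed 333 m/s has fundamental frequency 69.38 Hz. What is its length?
L = v/(2f₁) = 2.4 m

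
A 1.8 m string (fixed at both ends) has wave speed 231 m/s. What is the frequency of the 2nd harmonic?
fₙ = nv/(2L) = 128.3 Hz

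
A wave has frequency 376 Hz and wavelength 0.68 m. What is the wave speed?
v = fλ = 255.7 m/s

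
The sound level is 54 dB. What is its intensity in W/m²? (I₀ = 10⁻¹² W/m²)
I = I₀·10^(β/10) = 2.51 × 10⁻⁷ W/m²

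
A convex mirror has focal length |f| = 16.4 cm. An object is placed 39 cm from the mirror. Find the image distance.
f = −16.4 cm (convex); 1/di = 1/f − 1/do → di = -11.55 cm (virtual image, behind mirror)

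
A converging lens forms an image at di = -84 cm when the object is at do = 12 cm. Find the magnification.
M = −di/do = 7 (upright image)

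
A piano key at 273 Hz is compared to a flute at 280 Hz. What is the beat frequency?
7 Hz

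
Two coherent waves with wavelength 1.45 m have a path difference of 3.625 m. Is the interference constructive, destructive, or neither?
destructive — path difference = 2.5λ, an odd multiple of λ/2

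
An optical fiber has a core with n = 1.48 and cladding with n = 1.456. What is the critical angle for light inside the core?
θc = arcsin(n_cladding/n_core) = 79.67°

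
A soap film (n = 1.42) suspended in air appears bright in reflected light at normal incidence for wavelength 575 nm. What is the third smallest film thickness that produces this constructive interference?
2nt = (m − ½)λ with m = 3 → t = (m − ½)λ/(2n) = 506.2 nm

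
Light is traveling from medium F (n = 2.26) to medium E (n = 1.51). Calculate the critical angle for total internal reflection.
θc = arcsin(n₂/n₁) = 41.92°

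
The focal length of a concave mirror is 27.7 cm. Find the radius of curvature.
R = 2|f| = 55.4 cm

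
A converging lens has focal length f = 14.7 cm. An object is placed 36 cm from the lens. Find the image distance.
1/di = 1/f − 1/do → di = 24.85 cm (real image)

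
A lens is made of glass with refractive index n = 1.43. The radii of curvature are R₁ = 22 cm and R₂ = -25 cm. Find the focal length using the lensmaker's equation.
1/f = (n − 1)(1/R₁ − 1/R₂) → f = 27.21 cm (converging lens)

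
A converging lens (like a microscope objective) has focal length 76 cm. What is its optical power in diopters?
P = 1/f = 1.316 D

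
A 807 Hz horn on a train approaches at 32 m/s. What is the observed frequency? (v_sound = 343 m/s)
f_obs = f·v/(v − v_s) = 890 Hz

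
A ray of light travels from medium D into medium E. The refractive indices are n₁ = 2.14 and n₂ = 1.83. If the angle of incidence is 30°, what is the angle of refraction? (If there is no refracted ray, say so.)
sin θ₂ = (n₁/n₂)·sin θ₁ = 0.5847 → θ₂ = 35.78°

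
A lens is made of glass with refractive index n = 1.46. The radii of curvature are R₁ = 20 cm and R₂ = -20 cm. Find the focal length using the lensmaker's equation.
1/f = (n − 1)(1/R₁ − 1/R₂) → f = 21.74 cm (converging lens)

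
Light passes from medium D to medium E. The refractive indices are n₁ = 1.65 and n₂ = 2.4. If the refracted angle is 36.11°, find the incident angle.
sin θ₁ = (n₂/n₁)·sin θ₂ → θ₁ = 59.01°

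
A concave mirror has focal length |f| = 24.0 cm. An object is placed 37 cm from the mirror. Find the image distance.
f = +24.0 cm (concave); 1/di = 1/f − 1/do → di = 68.31 cm (real image, in front of mirror)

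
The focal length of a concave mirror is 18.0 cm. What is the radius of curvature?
R = 2|f| = 36 cm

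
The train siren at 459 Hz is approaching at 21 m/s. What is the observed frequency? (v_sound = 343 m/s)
f_obs = f·v/(v − v_s) = 488.9 Hz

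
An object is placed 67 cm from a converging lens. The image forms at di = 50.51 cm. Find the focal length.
1/f = 1/do + 1/di → f = 28.8 cm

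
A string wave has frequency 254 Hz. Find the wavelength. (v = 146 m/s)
λ = v/f = 0.5748 m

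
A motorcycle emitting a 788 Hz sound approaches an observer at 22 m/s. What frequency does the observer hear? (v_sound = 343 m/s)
f_obs = f·v/(v − v_s) = 842 Hz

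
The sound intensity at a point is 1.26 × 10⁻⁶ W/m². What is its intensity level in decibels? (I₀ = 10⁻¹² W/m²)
β = 10·log₁₀(I/I₀) = 61 dB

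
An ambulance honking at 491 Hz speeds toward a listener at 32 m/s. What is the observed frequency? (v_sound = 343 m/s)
f_obs = f·v/(v − v_s) = 541.5 Hz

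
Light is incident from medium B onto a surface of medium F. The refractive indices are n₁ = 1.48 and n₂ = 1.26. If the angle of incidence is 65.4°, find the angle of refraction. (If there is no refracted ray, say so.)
sin θ₂ = (n₁/n₂)·sin θ₁ = 1.068 > 1, so there is no refracted ray — the light undergoes total internal reflection.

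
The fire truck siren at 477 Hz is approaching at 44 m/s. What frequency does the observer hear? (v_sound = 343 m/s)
f_obs = f·v/(v − v_s) = 547.2 Hz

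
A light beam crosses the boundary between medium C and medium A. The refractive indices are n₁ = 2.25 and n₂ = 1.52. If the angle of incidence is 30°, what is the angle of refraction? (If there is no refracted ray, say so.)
sin θ₂ = (n₁/n₂)·sin θ₁ = 0.7401 → θ₂ = 47.74°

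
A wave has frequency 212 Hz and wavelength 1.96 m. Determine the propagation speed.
v = fλ = 415.5 m/s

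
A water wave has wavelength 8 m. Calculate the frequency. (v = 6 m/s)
f = v/λ = 0.75 Hz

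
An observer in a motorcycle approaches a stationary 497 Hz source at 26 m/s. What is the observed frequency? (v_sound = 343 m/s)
f_obs = f·(v + v_o)/v = 534.7 Hz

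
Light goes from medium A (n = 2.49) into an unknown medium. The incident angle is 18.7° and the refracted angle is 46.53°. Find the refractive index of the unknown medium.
n₂ = n₁·sin θ₁ / sin θ₂ = 1.1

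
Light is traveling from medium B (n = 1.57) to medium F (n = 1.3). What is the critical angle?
θc = arcsin(n₂/n₁) = 55.9°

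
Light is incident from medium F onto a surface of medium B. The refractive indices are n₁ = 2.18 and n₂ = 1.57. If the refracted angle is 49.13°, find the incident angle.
sin θ₁ = (n₂/n₁)·sin θ₂ → θ₁ = 33°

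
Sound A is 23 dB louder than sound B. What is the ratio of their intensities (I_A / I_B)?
I_A/I_B = 10^(Δβ/10) = 199.5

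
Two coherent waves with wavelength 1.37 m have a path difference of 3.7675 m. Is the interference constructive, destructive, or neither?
neither (partial) — path difference = 2.75λ, neither a whole number of wavelengths nor an odd multiple of λ/2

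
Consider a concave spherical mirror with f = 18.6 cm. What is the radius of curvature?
R = 2|f| = 37.2 cm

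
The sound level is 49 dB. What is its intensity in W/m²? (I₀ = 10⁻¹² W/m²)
I = I₀·10^(β/10) = 7.94 × 10⁻⁸ W/m²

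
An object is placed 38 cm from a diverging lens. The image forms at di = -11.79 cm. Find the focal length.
1/f = 1/do + 1/di → f = -17.09 cm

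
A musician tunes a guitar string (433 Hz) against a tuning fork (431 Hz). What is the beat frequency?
2 Hz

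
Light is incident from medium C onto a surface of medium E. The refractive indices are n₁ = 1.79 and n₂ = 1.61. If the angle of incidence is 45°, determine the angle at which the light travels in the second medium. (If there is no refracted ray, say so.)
sin θ₂ = (n₁/n₂)·sin θ₁ = 0.7862 → θ₂ = 51.83°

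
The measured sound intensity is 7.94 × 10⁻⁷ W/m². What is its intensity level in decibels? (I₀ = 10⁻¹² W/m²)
β = 10·log₁₀(I/I₀) = 59 dB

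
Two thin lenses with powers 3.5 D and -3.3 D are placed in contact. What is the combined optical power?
P_total = P₁ + P₂ = 0.2 D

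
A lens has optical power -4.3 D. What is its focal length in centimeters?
f = 1/P = -23.26 cm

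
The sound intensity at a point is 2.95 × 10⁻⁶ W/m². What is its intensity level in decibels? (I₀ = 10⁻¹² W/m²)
β = 10·log₁₀(I/I₀) = 64.7 dB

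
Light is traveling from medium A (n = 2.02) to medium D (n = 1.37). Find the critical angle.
θc = arcsin(n₂/n₁) = 42.7°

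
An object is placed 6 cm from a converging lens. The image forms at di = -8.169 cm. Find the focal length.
1/f = 1/do + 1/di → f = 22.6 cm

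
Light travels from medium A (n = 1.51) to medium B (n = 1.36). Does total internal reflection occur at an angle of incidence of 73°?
θc = arcsin(n₂/n₁) = 64.25°; 73° > θc, so yes — total internal reflection.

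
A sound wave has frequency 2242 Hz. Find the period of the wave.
T = 1/f = 4.460 × 10⁻⁴ s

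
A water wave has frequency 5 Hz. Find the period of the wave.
T = 1/f = 0.2 s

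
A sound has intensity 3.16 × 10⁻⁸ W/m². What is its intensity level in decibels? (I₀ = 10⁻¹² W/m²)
β = 10·log₁₀(I/I₀) = 45 dB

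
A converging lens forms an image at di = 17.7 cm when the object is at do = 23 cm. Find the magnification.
M = −di/do = -0.7696 (inverted image)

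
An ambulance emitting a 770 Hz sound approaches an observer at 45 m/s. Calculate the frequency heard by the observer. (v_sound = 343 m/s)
f_obs = f·v/(v − v_s) = 886.3 Hz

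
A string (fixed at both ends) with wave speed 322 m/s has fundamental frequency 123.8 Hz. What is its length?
L = v/(2f₁) = 1.3 m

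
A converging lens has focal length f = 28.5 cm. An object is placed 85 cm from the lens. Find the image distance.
1/di = 1/f − 1/do → di = 42.88 cm (real image)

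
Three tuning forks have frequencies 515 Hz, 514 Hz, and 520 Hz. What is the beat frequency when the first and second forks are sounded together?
1 Hz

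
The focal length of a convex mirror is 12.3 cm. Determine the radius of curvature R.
R = 2|f| = 24.6 cm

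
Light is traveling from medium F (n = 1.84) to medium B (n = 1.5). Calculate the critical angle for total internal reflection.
θc = arcsin(n₂/n₁) = 54.61°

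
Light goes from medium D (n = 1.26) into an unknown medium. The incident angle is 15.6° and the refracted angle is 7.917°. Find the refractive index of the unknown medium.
n₂ = n₁·sin θ₁ / sin θ₂ = 2.46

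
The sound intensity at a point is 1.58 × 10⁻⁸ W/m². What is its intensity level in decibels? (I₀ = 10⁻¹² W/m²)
β = 10·log₁₀(I/I₀) = 41.99 dB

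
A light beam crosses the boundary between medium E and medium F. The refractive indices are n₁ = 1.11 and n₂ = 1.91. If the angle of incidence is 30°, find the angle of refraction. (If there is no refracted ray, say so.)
sin θ₂ = (n₁/n₂)·sin θ₁ = 0.2906 → θ₂ = 16.89°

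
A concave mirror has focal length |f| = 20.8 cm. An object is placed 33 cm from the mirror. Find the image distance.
f = +20.8 cm (concave); 1/di = 1/f − 1/do → di = 56.26 cm (real image, in front of mirror)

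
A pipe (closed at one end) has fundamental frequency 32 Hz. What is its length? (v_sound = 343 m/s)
L = v/(4f₁) = 2.68 m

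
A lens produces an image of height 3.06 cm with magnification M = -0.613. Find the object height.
ho = |hi|/|M| = 4.992 cm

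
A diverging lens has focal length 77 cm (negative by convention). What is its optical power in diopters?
P = 1/f = -1.299 D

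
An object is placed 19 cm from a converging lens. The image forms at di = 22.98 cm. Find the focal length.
1/f = 1/do + 1/di → f = 10.4 cm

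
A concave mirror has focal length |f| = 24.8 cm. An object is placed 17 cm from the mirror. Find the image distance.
f = +24.8 cm (concave); 1/di = 1/f − 1/do → di = -54.05 cm (virtual image, behind mirror)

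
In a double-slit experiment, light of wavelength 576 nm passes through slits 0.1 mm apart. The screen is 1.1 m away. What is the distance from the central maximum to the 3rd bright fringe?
y = mλL/d = 19.01 mm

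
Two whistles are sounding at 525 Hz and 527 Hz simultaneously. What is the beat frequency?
2 Hz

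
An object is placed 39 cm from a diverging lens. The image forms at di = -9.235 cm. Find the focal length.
1/f = 1/do + 1/di → f = -12.1 cm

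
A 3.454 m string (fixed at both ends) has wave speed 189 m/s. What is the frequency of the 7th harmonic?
fₙ = nv/(2L) = 191.5 Hz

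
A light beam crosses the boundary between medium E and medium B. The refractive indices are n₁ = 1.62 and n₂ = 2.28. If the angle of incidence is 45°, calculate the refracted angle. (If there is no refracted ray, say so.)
sin θ₂ = (n₁/n₂)·sin θ₁ = 0.5024 → θ₂ = 30.16°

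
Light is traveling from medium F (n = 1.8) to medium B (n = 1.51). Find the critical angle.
θc = arcsin(n₂/n₁) = 57.02°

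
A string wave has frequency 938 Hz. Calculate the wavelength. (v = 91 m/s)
λ = v/f = 0.09701 m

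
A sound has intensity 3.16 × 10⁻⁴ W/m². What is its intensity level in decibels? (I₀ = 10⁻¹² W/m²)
β = 10·log₁₀(I/I₀) = 85 dB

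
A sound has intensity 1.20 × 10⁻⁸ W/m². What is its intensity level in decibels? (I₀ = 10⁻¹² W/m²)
β = 10·log₁₀(I/I₀) = 40.79 dB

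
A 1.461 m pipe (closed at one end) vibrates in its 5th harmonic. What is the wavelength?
λₙ = 4L/n = 1.169 m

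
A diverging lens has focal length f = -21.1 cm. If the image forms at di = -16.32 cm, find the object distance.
1/do = 1/f − 1/di → do = 72.04 cm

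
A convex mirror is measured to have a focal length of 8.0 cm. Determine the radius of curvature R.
R = 2|f| = 16 cm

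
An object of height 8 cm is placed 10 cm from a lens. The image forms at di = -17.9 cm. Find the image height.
hi = (-di/do) × ho = 14.32 cm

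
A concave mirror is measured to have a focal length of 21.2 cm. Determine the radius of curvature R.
R = 2|f| = 42.4 cm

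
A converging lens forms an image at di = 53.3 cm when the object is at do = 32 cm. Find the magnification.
M = −di/do = -1.666 (inverted image)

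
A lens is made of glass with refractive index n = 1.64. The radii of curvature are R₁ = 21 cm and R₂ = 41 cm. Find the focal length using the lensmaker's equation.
1/f = (n − 1)(1/R₁ − 1/R₂) → f = 67.27 cm (converging lens)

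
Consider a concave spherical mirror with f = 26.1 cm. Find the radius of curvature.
R = 2|f| = 52.2 cm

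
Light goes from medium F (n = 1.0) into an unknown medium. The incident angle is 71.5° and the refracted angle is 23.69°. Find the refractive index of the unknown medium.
n₂ = n₁·sin θ₁ / sin θ₂ = 2.36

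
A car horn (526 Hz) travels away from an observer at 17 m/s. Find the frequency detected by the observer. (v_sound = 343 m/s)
f_obs = f·v/(v + v_s) = 501.2 Hz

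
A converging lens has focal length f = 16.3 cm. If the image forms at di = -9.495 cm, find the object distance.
1/do = 1/f − 1/di → do = 6 cm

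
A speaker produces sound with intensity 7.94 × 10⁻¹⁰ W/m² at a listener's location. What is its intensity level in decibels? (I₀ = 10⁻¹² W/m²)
β = 10·log₁₀(I/I₀) = 29 dB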